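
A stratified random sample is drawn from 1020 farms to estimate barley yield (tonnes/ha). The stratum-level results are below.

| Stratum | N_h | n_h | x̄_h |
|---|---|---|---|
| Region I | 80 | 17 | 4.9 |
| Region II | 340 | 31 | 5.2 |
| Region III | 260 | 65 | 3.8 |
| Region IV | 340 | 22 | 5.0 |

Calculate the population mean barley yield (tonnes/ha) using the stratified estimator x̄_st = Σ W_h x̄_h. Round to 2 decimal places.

x̄_st ≈ 4.75

N = Σ N_h = 1020. Stratum weights W_h = N_h/N.
x̄_st = (80·4.9 + 340·5.2 + 260·3.8 + 340·5.0) / 1020 = 4.7529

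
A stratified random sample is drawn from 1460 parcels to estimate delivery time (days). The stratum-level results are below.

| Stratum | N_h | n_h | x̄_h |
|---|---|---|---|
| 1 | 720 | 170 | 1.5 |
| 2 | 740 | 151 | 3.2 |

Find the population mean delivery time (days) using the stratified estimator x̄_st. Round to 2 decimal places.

x̄_st ≈ 2.36

N = Σ N_h = 1460. Stratum weights W_h = N_h/N.
x̄_st = (720·1.5 + 740·3.2) / 1460 = 2.3616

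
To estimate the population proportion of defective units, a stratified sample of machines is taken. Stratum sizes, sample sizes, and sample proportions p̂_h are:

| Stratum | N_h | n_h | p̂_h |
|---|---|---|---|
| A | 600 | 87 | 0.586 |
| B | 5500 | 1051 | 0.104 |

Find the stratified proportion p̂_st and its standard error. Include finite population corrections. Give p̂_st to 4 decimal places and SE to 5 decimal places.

N = 6100; stratum weights W_h = N_h/N.
p̂_st = Σ W_h p̂_h = (600·0.586 + 5500·0.104)/6100 = 0.15141
V̂(p̂_st) = Σ W_h² (1 − n_h/N_h) p̂_h(1−p̂_h)/(n_h−1):
  stratum A: (600/6100)²·(1 − 87/600)·0.586·0.414/86 = 2.3335e-05
  stratum B: (5500/6100)²·(1 − 1051/5500)·0.104·0.896/1050 = 5.83603e-05
V̂(p̂_st) = 8.16953e-05; SE = √V̂ = 0.00903855

p̂_st ≈ 0.1514, SE ≈ 0.00904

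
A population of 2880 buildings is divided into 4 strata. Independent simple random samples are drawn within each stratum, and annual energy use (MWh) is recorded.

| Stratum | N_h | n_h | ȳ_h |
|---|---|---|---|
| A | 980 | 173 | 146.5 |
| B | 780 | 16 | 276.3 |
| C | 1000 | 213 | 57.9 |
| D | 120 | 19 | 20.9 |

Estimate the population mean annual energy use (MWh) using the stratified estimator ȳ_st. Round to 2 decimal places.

N = Σ N_h = 2880. Stratum weights W_h = N_h/N.
ȳ_st = (980·146.5 + 780·276.3 + 1000·57.9 + 120·20.9) / 2880 = 145.6569

ȳ_st ≈ 145.66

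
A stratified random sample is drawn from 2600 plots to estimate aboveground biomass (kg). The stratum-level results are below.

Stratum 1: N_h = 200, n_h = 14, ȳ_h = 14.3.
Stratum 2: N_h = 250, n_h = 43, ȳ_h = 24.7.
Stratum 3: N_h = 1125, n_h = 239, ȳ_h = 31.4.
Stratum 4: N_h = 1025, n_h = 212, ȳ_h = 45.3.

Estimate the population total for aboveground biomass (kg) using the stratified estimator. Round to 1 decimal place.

τ̂_st = Σ N_h ȳ_h = 200·14.3 + 250·24.7 + 1125·31.4 + 1025·45.3 = 90792.5

τ̂_st ≈ 90792.5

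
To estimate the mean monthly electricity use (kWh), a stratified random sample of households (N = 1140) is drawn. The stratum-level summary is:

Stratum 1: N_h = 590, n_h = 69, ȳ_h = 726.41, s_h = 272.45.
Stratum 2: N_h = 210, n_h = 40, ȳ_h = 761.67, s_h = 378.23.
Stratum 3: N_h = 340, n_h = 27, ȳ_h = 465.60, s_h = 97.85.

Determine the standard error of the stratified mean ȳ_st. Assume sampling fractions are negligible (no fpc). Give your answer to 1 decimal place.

V̂(ȳ_st) = Σ W_h² s_h²/n_h, with W_h = N_h/N and N = 1140:
  stratum 1: (590/1140)²·272.45²/69 = 288.15
  stratum 2: (210/1140)²·378.23²/40 = 121.361
  stratum 3: (340/1140)²·97.85²/27 = 31.5432
V̂(ȳ_st) = 441.055
SE(ȳ_st) = √441.055 = 21.0013

SE(ȳ_st) ≈ 21.0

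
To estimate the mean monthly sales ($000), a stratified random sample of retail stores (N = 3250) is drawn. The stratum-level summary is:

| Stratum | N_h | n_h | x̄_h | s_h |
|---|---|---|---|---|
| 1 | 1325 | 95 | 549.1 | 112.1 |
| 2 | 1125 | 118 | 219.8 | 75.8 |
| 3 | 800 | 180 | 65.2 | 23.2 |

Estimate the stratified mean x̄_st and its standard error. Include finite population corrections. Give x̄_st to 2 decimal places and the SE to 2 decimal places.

x̄_st ≈ 316.00, SE ≈ 5.08

x̄_st = Σ W_h x̄_h = (1325·549.1 + 1125·219.8 + 800·65.2)/3250 = 315.99769
V̂(x̄_st) = Σ W_h² (1 − n_h/N_h) s_h²/n_h, with W_h = N_h/N and N = 3250:
  stratum 1: (1325/3250)²·(1 − 95/1325)·112.1²/95 = 20.4099
  stratum 2: (1125/3250)²·(1 − 118/1125)·75.8²/118 = 5.22242
  stratum 3: (800/3250)²·(1 − 180/800)·23.2²/180 = 0.140417
V̂(x̄_st) = 25.7728
SE(x̄_st) = √25.7728 = 5.07669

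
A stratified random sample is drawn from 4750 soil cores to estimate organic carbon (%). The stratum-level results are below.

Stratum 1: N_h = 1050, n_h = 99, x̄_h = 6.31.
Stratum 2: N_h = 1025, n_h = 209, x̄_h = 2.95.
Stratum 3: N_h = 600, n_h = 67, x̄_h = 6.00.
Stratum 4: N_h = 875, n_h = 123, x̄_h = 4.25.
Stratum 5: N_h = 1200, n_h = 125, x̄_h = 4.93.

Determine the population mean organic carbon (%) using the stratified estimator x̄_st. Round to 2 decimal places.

N = Σ N_h = 4750. Stratum weights W_h = N_h/N.
x̄_st = (1050·6.31 + 1025·2.95 + 600·6.00 + 875·4.25 + 1200·4.93) / 4750 = 4.8177

x̄_st ≈ 4.82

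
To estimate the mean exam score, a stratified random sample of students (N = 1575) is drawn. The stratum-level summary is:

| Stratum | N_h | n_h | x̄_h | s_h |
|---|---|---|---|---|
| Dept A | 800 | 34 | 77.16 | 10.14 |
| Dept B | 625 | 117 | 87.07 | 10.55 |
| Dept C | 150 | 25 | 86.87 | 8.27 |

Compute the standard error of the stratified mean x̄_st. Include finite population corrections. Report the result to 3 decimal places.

SE(x̄_st) ≈ 0.943

V̂(x̄_st) = Σ W_h² (1 − n_h/N_h) s_h²/n_h, with W_h = N_h/N and N = 1575:
  stratum Dept A: (800/1575)²·(1 − 34/800)·10.14²/34 = 0.747059
  stratum Dept B: (625/1575)²·(1 − 117/625)·10.55²/117 = 0.121759
  stratum Dept C: (150/1575)²·(1 − 25/150)·8.27²/25 = 0.0206781
V̂(x̄_st) = 0.889496
SE(x̄_st) = √0.889496 = 0.943131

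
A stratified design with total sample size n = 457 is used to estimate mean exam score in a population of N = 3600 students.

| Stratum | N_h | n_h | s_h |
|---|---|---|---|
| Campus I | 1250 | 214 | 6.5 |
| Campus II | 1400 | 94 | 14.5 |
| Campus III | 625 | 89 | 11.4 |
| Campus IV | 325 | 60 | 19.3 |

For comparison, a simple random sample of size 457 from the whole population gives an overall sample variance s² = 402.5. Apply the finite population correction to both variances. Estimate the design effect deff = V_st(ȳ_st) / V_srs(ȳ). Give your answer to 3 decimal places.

deff ≈ 0.539

V̂(ȳ_st) = Σ W_h² (1 − n_h/N_h) s_h²/n_h, with W_h = N_h/N and N = 3600:
  stratum Campus I: (1250/3600)²·(1 − 214/1250)·6.5²/214 = 0.0197278
  stratum Campus II: (1400/3600)²·(1 − 94/1400)·14.5²/94 = 0.315554
  stratum Campus III: (625/3600)²·(1 − 89/625)·11.4²/89 = 0.037745
  stratum Campus IV: (325/3600)²·(1 − 60/325)·19.3²/60 = 0.041256
V_st = 0.414283
V_srs = (1 − 457/3600)·402.5/457 = 0.768938
deff = V_st / V_srs = 0.414283/0.768938 = 0.5388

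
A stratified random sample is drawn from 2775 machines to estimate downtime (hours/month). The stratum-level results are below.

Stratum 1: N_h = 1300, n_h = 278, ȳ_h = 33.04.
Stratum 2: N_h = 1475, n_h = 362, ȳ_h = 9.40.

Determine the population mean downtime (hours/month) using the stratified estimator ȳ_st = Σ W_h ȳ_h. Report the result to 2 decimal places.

ȳ_st ≈ 20.47

N = Σ N_h = 2775. Stratum weights W_h = N_h/N.
ȳ_st = (1300·33.04 + 1475·9.40) / 2775 = 20.4746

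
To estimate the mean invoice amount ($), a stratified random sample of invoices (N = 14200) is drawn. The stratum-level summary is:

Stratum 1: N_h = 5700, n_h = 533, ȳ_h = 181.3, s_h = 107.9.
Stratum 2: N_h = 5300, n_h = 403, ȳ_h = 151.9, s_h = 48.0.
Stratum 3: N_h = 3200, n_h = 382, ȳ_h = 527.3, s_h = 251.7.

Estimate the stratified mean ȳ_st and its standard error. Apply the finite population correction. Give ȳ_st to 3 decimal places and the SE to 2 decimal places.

ȳ_st ≈ 248.299, SE ≈ 3.37

ȳ_st = Σ W_h ȳ_h = (5700·181.3 + 5300·151.9 + 3200·527.3)/14200 = 248.29859
V̂(ȳ_st) = Σ W_h² (1 − n_h/N_h) s_h²/n_h, with W_h = N_h/N and N = 14200:
  stratum 1: (5700/14200)²·(1 − 533/5700)·107.9²/533 = 3.19045
  stratum 2: (5300/14200)²·(1 − 403/5300)·48.0²/403 = 0.73588
  stratum 3: (3200/14200)²·(1 − 382/3200)·251.7²/382 = 7.41681
V̂(ȳ_st) = 11.3431
SE(ȳ_st) = √11.3431 = 3.36796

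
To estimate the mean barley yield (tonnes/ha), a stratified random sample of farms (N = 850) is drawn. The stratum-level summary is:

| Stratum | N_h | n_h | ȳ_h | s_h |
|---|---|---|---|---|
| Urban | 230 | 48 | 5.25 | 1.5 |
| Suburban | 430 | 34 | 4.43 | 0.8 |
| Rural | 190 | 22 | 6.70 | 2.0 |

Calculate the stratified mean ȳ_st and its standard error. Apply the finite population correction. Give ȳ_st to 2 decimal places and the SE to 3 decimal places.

ȳ_st = Σ W_h ȳ_h = (230·5.25 + 430·4.43 + 190·6.70)/850 = 5.15929
V̂(ȳ_st) = Σ W_h² (1 − n_h/N_h) s_h²/n_h, with W_h = N_h/N and N = 850:
  stratum Urban: (230/850)²·(1 − 48/230)·1.5²/48 = 0.00271583
  stratum Suburban: (430/850)²·(1 − 34/430)·0.8²/34 = 0.00443636
  stratum Rural: (190/850)²·(1 − 22/190)·2.0²/22 = 0.00803271
V̂(ȳ_st) = 0.0151849
SE(ȳ_st) = √0.0151849 = 0.123227

ȳ_st ≈ 5.16, SE ≈ 0.123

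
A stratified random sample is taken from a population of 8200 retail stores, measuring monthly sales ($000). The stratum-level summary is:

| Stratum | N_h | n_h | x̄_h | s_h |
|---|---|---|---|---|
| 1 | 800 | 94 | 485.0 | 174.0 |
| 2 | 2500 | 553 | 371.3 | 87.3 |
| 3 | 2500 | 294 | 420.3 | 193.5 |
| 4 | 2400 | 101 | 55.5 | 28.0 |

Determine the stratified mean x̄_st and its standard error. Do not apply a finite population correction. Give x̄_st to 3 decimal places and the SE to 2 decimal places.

x̄_st ≈ 304.902, SE ≈ 4.10

x̄_st = Σ W_h x̄_h = (800·485.0 + 2500·371.3 + 2500·420.3 + 2400·55.5)/8200 = 304.90244
V̂(x̄_st) = Σ W_h² s_h²/n_h, with W_h = N_h/N and N = 8200:
  stratum 1: (800/8200)²·174.0²/94 = 3.06565
  stratum 2: (2500/8200)²·87.3²/553 = 1.28102
  stratum 3: (2500/8200)²·193.5²/294 = 11.8377
  stratum 4: (2400/8200)²·28.0²/101 = 0.664951
V̂(x̄_st) = 16.8493
SE(x̄_st) = √16.8493 = 4.10479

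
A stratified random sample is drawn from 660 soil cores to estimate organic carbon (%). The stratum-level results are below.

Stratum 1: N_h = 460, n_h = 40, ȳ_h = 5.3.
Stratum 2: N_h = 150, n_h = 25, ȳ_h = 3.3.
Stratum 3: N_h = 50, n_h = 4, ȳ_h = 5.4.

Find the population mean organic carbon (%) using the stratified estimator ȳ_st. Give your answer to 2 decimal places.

ȳ_st ≈ 4.85

N = Σ N_h = 660. Stratum weights W_h = N_h/N.
ȳ_st = (460·5.3 + 150·3.3 + 50·5.4) / 660 = 4.8530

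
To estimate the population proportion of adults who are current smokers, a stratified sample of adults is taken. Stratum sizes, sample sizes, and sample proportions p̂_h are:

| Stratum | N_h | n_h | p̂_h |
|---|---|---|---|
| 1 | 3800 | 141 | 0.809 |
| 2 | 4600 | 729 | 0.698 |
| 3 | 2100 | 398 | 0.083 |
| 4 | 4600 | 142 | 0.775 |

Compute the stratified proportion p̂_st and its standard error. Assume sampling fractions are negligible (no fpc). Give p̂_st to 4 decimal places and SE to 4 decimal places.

N = 15100; stratum weights W_h = N_h/N.
p̂_st = Σ W_h p̂_h = (3800·0.809 + 4600·0.698 + 2100·0.083 + 4600·0.775)/15100 = 0.66386
V̂(p̂_st) = Σ W_h² p̂_h(1−p̂_h)/(n_h−1):
  stratum 1: (3800/15100)²·0.809·0.191/140 = 6.98984e-05
  stratum 2: (4600/15100)²·0.698·0.302/728 = 2.68716e-05
  stratum 3: (2100/15100)²·0.083·0.917/397 = 3.70802e-06
  stratum 4: (4600/15100)²·0.775·0.225/141 = 0.00011477
V̂(p̂_st) = 0.000215248; SE = √V̂ = 0.0146713

p̂_st ≈ 0.6639, SE ≈ 0.0147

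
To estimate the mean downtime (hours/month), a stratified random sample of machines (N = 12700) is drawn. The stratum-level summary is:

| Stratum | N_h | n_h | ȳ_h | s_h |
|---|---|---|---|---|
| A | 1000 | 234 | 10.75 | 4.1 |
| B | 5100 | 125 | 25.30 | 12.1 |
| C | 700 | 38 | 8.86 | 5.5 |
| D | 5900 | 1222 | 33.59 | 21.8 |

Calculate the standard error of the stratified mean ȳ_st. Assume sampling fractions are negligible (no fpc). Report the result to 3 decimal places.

SE(ȳ_st) ≈ 0.525

V̂(ȳ_st) = Σ W_h² s_h²/n_h, with W_h = N_h/N and N = 12700:
  stratum A: (1000/12700)²·4.1²/234 = 0.000445394
  stratum B: (5100/12700)²·12.1²/125 = 0.188883
  stratum C: (700/12700)²·5.5²/38 = 0.00241841
  stratum D: (5900/12700)²·21.8²/1222 = 0.0839341
V̂(ȳ_st) = 0.275681
SE(ȳ_st) = √0.275681 = 0.525054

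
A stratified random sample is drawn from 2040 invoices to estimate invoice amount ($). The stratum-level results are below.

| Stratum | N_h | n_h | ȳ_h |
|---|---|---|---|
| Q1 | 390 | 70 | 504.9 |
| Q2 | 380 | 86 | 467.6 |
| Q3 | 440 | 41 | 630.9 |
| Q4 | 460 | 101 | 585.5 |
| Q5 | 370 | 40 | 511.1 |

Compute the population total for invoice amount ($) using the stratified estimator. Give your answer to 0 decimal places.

τ̂_st ≈ 1110632

τ̂_st = Σ N_h ȳ_h = 390·504.9 + 380·467.6 + 440·630.9 + 460·585.5 + 370·511.1 = 1110632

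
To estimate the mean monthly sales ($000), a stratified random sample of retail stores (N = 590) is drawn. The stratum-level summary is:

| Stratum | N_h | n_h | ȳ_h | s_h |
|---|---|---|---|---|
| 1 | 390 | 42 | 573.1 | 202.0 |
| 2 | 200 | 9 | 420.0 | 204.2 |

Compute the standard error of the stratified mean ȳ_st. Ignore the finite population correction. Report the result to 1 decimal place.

V̂(ȳ_st) = Σ W_h² s_h²/n_h, with W_h = N_h/N and N = 590:
  stratum 1: (390/590)²·202.0²/42 = 424.501
  stratum 2: (200/590)²·204.2²/9 = 532.384
V̂(ȳ_st) = 956.885
SE(ȳ_st) = √956.885 = 30.9336

SE(ȳ_st) ≈ 30.9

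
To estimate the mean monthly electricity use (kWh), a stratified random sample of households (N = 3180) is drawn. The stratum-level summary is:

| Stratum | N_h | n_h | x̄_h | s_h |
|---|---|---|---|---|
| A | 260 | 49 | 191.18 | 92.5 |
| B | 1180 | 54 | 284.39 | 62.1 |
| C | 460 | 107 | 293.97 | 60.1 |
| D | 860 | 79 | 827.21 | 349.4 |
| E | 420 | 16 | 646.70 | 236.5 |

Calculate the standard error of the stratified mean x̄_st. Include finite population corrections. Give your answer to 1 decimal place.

V̂(x̄_st) = Σ W_h² (1 − n_h/N_h) s_h²/n_h, with W_h = N_h/N and N = 3180:
  stratum A: (260/3180)²·(1 − 49/260)·92.5²/49 = 0.947303
  stratum B: (1180/3180)²·(1 − 54/1180)·62.1²/54 = 9.3833
  stratum C: (460/3180)²·(1 − 107/460)·60.1²/107 = 0.542055
  stratum D: (860/3180)²·(1 − 79/860)·349.4²/79 = 102.639
  stratum E: (420/3180)²·(1 − 16/420)·236.5²/16 = 58.6568
V̂(x̄_st) = 172.169
SE(x̄_st) = √172.169 = 13.1213

SE(x̄_st) ≈ 13.1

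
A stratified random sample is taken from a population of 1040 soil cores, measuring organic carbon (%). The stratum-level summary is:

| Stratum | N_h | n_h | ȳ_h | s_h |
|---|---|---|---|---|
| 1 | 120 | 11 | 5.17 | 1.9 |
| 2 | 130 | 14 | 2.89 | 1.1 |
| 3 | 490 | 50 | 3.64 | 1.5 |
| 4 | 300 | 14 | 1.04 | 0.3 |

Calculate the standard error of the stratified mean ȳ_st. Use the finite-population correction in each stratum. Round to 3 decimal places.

V̂(ȳ_st) = Σ W_h² (1 − n_h/N_h) s_h²/n_h, with W_h = N_h/N and N = 1040:
  stratum 1: (120/1040)²·(1 − 11/120)·1.9²/11 = 0.00396877
  stratum 2: (130/1040)²·(1 − 14/130)·1.1²/14 = 0.00120501
  stratum 3: (490/1040)²·(1 − 50/490)·1.5²/50 = 0.00897004
  stratum 4: (300/1040)²·(1 − 14/300)·0.3²/14 = 0.000509959
V̂(ȳ_st) = 0.0146538
SE(ȳ_st) = √0.0146538 = 0.121053

SE(ȳ_st) ≈ 0.121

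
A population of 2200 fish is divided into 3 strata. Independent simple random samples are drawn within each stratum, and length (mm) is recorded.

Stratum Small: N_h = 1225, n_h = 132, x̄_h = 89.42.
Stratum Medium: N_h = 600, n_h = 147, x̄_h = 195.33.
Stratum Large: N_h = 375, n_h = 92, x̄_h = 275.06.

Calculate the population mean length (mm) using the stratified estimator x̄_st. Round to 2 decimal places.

N = Σ N_h = 2200. Stratum weights W_h = N_h/N.
x̄_st = (1225·89.42 + 600·195.33 + 375·275.06) / 2200 = 149.9477

x̄_st ≈ 149.95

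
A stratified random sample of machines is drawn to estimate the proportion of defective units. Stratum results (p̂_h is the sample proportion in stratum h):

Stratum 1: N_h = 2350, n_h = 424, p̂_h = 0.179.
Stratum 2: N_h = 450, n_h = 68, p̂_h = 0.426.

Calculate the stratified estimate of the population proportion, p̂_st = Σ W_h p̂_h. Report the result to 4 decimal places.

p̂_st ≈ 0.2187

N = 2800; stratum weights W_h = N_h/N.
p̂_st = Σ W_h p̂_h = (2350·0.179 + 450·0.426)/2800 = 0.21870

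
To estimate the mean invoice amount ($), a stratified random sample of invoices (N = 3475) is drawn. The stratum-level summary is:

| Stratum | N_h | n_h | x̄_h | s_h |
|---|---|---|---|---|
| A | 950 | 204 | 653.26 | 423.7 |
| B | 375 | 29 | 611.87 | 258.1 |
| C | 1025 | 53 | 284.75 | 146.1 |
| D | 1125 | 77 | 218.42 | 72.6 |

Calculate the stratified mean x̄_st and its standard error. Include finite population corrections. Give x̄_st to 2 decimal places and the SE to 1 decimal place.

x̄_st = Σ W_h x̄_h = (950·653.26 + 375·611.87 + 1025·284.75 + 1125·218.42)/3475 = 399.32072
V̂(x̄_st) = Σ W_h² (1 − n_h/N_h) s_h²/n_h, with W_h = N_h/N and N = 3475:
  stratum A: (950/3475)²·(1 − 204/950)·423.7²/204 = 51.6463
  stratum B: (375/3475)²·(1 − 29/375)·258.1²/29 = 24.6817
  stratum C: (1025/3475)²·(1 − 53/1025)·146.1²/53 = 33.2281
  stratum D: (1125/3475)²·(1 − 77/1125)·72.6²/77 = 6.68323
V̂(x̄_st) = 116.239
SE(x̄_st) = √116.239 = 10.7814

x̄_st ≈ 399.32, SE ≈ 10.8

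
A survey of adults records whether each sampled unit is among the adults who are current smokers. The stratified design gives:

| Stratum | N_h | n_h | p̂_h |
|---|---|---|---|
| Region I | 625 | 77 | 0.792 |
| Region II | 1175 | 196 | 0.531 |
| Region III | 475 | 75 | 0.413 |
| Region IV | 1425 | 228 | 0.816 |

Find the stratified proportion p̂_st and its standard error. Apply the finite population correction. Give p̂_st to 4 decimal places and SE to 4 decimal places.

N = 3700; stratum weights W_h = N_h/N.
p̂_st = Σ W_h p̂_h = (625·0.792 + 1175·0.531 + 475·0.413 + 1425·0.816)/3700 = 0.66970
V̂(p̂_st) = Σ W_h² (1 − n_h/N_h) p̂_h(1−p̂_h)/(n_h−1):
  stratum Region I: (625/3700)²·(1 − 77/625)·0.792·0.208/76 = 5.42291e-05
  stratum Region II: (1175/3700)²·(1 − 196/1175)·0.531·0.469/195 = 0.000107312
  stratum Region III: (475/3700)²·(1 − 75/475)·0.413·0.587/74 = 4.54681e-05
  stratum Region IV: (1425/3700)²·(1 − 228/1425)·0.816·0.184/227 = 8.24115e-05
V̂(p̂_st) = 0.000289421; SE = √V̂ = 0.0170124

p̂_st ≈ 0.6697, SE ≈ 0.0170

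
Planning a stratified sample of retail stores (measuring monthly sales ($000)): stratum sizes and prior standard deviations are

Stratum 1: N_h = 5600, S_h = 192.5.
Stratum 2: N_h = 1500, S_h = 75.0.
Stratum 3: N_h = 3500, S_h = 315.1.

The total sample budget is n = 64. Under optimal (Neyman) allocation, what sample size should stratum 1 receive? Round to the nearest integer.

30

Neyman allocation: n_h = n · N_h S_h / Σ N_i S_i, with n = 64.
  stratum 1: N_h·S_h = 5600·192.5 = 1078000.00
  stratum 2: N_h·S_h = 1500·75.0 = 112500.00
  stratum 3: N_h·S_h = 3500·315.1 = 1102850.00
Σ N_h S_h = 2293350.00
n for stratum 1 = 64·1078000.00/2293350.00 = 30.084 → 30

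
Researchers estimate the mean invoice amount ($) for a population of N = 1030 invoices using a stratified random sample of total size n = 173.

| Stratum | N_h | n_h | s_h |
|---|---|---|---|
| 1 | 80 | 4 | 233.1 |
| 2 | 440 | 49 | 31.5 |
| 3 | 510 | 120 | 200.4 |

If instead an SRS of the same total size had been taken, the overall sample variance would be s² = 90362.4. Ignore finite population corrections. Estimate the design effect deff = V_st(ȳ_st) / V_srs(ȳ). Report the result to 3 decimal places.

deff ≈ 0.321

V̂(ȳ_st) = Σ W_h² s_h²/n_h, with W_h = N_h/N and N = 1030:
  stratum 1: (80/1030)²·233.1²/4 = 81.9464
  stratum 2: (440/1030)²·31.5²/49 = 3.69535
  stratum 3: (510/1030)²·200.4²/120 = 82.0503
V_st = 167.692
V_srs = s²/n = 90362.4/173 = 522.326
deff = V_st / V_srs = 167.692/522.326 = 0.3210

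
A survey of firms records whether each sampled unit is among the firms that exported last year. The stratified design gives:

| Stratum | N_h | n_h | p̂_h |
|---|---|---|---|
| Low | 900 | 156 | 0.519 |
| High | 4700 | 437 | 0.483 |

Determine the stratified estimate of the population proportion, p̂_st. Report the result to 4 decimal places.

N = 5600; stratum weights W_h = N_h/N.
p̂_st = Σ W_h p̂_h = (900·0.519 + 4700·0.483)/5600 = 0.48879

p̂_st ≈ 0.4888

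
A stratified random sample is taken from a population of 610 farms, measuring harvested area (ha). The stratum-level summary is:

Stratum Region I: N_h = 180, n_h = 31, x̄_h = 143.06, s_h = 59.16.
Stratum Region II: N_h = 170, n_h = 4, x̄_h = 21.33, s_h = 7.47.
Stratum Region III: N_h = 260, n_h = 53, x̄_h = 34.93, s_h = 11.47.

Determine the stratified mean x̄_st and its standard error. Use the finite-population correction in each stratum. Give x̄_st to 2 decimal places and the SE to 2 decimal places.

x̄_st ≈ 63.05, SE ≈ 3.09

x̄_st = Σ W_h x̄_h = (180·143.06 + 170·21.33 + 260·34.93)/610 = 63.04705
V̂(x̄_st) = Σ W_h² (1 − n_h/N_h) s_h²/n_h, with W_h = N_h/N and N = 610:
  stratum Region I: (180/610)²·(1 − 31/180)·59.16²/31 = 8.13755
  stratum Region II: (170/610)²·(1 − 4/170)·7.47²/4 = 1.05798
  stratum Region III: (260/610)²·(1 − 53/260)·11.47²/53 = 0.359034
V̂(x̄_st) = 9.55457
SE(x̄_st) = √9.55457 = 3.09105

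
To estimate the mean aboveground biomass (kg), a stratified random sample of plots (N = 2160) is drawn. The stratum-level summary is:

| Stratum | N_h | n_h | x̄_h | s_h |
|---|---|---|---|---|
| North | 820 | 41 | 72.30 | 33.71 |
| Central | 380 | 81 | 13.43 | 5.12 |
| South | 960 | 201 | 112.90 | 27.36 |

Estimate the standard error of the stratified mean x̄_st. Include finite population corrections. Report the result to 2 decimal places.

V̂(x̄_st) = Σ W_h² (1 − n_h/N_h) s_h²/n_h, with W_h = N_h/N and N = 2160:
  stratum North: (820/2160)²·(1 − 41/820)·33.71²/41 = 3.7947
  stratum Central: (380/2160)²·(1 − 81/380)·5.12²/81 = 0.00788138
  stratum South: (960/2160)²·(1 − 201/960)·27.36²/201 = 0.581623
V̂(x̄_st) = 4.3842
SE(x̄_st) = √4.3842 = 2.09385

SE(x̄_st) ≈ 2.09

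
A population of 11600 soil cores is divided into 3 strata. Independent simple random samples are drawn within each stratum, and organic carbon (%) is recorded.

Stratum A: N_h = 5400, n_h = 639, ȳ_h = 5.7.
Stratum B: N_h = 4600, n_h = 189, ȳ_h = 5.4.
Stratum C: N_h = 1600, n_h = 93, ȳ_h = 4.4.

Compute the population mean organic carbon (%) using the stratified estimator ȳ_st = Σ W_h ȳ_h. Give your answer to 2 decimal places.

ȳ_st ≈ 5.40

N = Σ N_h = 11600. Stratum weights W_h = N_h/N.
ȳ_st = (5400·5.7 + 4600·5.4 + 1600·4.4) / 11600 = 5.4017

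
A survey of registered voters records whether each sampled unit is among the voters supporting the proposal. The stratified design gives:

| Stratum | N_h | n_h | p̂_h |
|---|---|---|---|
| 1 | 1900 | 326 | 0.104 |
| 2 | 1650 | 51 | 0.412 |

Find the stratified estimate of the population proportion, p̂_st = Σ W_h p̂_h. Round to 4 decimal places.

N = 3550; stratum weights W_h = N_h/N.
p̂_st = Σ W_h p̂_h = (1900·0.104 + 1650·0.412)/3550 = 0.24715

p̂_st ≈ 0.2472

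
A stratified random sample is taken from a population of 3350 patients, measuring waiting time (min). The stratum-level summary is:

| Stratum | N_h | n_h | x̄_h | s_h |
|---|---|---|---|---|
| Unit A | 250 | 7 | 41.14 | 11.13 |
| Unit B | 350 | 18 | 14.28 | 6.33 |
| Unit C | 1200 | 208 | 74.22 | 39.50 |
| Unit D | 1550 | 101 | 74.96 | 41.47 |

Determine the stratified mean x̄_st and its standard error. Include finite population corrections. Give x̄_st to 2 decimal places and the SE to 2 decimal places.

x̄_st = Σ W_h x̄_h = (250·41.14 + 350·14.28 + 1200·74.22 + 1550·74.96)/3350 = 65.83134
V̂(x̄_st) = Σ W_h² (1 − n_h/N_h) s_h²/n_h, with W_h = N_h/N and N = 3350:
  stratum Unit A: (250/3350)²·(1 − 7/250)·11.13²/7 = 0.0957963
  stratum Unit B: (350/3350)²·(1 − 18/350)·6.33²/18 = 0.023049
  stratum Unit C: (1200/3350)²·(1 − 208/1200)·39.50²/208 = 0.795672
  stratum Unit D: (1550/3350)²·(1 − 101/1550)·41.47²/101 = 3.40767
V̂(x̄_st) = 4.32218
SE(x̄_st) = √4.32218 = 2.07899

x̄_st ≈ 65.83, SE ≈ 2.08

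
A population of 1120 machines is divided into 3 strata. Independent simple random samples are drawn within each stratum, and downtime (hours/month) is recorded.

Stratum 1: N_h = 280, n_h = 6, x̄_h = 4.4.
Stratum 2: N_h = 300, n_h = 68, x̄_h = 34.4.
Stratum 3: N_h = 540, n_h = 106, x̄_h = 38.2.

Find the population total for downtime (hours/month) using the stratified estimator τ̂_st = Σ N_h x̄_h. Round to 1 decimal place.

τ̂_st ≈ 32180.0

τ̂_st = Σ N_h x̄_h = 280·4.4 + 300·34.4 + 540·38.2 = 32180.0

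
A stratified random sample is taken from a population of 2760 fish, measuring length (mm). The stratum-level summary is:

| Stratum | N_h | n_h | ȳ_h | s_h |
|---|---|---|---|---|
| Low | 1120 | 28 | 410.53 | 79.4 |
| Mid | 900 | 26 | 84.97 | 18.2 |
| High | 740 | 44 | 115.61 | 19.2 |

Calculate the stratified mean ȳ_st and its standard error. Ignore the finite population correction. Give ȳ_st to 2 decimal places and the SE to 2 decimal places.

ȳ_st = Σ W_h ȳ_h = (1120·410.53 + 900·84.97 + 740·115.61)/2760 = 225.29638
V̂(ȳ_st) = Σ W_h² s_h²/n_h, with W_h = N_h/N and N = 2760:
  stratum Low: (1120/2760)²·79.4²/28 = 37.0767
  stratum Mid: (900/2760)²·18.2²/26 = 1.35468
  stratum High: (740/2760)²·19.2²/44 = 0.602275
V̂(ȳ_st) = 39.0336
SE(ȳ_st) = √39.0336 = 6.24769

ȳ_st ≈ 225.30, SE ≈ 6.25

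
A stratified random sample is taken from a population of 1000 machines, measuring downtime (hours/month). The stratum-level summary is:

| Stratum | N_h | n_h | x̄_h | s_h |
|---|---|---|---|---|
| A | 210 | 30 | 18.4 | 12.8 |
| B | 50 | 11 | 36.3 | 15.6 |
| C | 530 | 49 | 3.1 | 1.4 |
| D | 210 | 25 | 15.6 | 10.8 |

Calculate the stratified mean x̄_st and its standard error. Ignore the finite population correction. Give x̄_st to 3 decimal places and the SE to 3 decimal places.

x̄_st = Σ W_h x̄_h = (210·18.4 + 50·36.3 + 530·3.1 + 210·15.6)/1000 = 10.59800
V̂(x̄_st) = Σ W_h² s_h²/n_h, with W_h = N_h/N and N = 1000:
  stratum A: (210/1000)²·12.8²/30 = 0.240845
  stratum B: (50/1000)²·15.6²/11 = 0.0553091
  stratum C: (530/1000)²·1.4²/49 = 0.011236
  stratum D: (210/1000)²·10.8²/25 = 0.205753
V̂(x̄_st) = 0.513143
SE(x̄_st) = √0.513143 = 0.71634

x̄_st ≈ 10.598, SE ≈ 0.716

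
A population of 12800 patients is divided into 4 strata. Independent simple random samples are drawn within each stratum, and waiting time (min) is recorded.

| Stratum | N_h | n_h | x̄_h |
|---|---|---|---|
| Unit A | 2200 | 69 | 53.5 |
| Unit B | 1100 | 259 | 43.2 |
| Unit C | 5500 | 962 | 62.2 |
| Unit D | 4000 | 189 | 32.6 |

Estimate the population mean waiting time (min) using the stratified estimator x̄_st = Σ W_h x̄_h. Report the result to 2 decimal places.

N = Σ N_h = 12800. Stratum weights W_h = N_h/N.
x̄_st = (2200·53.5 + 1100·43.2 + 5500·62.2 + 4000·32.6) / 12800 = 49.8219

x̄_st ≈ 49.82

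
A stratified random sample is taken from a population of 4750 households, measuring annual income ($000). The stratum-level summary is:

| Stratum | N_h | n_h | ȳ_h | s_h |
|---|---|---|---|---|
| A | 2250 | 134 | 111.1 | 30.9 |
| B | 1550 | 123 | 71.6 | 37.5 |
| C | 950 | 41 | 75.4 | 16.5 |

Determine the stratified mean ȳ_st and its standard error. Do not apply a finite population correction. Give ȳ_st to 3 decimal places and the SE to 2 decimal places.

ȳ_st ≈ 91.071, SE ≈ 1.76

ȳ_st = Σ W_h ȳ_h = (2250·111.1 + 1550·71.6 + 950·75.4)/4750 = 91.07053
V̂(ȳ_st) = Σ W_h² s_h²/n_h, with W_h = N_h/N and N = 4750:
  stratum A: (2250/4750)²·30.9²/134 = 1.59878
  stratum B: (1550/4750)²·37.5²/123 = 1.2174
  stratum C: (950/4750)²·16.5²/41 = 0.26561
V̂(ȳ_st) = 3.0818
SE(ȳ_st) = √3.0818 = 1.7555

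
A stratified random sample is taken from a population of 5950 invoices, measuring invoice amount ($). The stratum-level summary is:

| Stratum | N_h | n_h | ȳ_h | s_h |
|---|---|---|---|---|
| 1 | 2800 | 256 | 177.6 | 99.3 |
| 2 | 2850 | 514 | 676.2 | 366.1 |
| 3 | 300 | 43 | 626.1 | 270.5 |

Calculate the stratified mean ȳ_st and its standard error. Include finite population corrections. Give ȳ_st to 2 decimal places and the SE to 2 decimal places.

ȳ_st = Σ W_h ȳ_h = (2800·177.6 + 2850·676.2 + 300·626.1)/5950 = 439.03866
V̂(ȳ_st) = Σ W_h² (1 − n_h/N_h) s_h²/n_h, with W_h = N_h/N and N = 5950:
  stratum 1: (2800/5950)²·(1 − 256/2800)·99.3²/256 = 7.74996
  stratum 2: (2850/5950)²·(1 − 514/2850)·366.1²/514 = 49.0366
  stratum 3: (300/5950)²·(1 − 43/300)·270.5²/43 = 3.70584
V̂(ȳ_st) = 60.4924
SE(ȳ_st) = √60.4924 = 7.77768

ȳ_st ≈ 439.04, SE ≈ 7.78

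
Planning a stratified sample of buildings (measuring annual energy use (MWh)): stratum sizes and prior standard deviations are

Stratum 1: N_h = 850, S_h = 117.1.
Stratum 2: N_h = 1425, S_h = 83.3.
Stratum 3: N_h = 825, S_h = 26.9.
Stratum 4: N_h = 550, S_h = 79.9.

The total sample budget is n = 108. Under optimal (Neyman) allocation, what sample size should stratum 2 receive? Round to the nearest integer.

45

Neyman allocation: n_h = n · N_h S_h / Σ N_i S_i, with n = 108.
  stratum 1: N_h·S_h = 850·117.1 = 99535.00
  stratum 2: N_h·S_h = 1425·83.3 = 118702.50
  stratum 3: N_h·S_h = 825·26.9 = 22192.50
  stratum 4: N_h·S_h = 550·79.9 = 43945.00
Σ N_h S_h = 284375.00
n for stratum 2 = 108·118702.50/284375.00 = 45.081 → 45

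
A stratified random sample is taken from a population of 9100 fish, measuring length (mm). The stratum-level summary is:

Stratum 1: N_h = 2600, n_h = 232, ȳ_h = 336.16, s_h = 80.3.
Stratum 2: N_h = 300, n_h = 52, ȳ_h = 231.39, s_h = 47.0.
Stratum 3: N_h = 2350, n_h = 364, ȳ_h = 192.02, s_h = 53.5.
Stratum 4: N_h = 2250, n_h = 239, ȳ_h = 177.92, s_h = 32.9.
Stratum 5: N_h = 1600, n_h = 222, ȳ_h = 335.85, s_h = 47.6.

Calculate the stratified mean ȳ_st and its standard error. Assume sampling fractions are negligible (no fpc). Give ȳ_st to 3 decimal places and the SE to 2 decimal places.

ȳ_st ≈ 256.303, SE ≈ 1.85

ȳ_st = Σ W_h ȳ_h = (2600·336.16 + 300·231.39 + 2350·192.02 + 2250·177.92 + 1600·335.85)/9100 = 256.30330
V̂(ȳ_st) = Σ W_h² s_h²/n_h, with W_h = N_h/N and N = 9100:
  stratum 1: (2600/9100)²·80.3²/232 = 2.26886
  stratum 2: (300/9100)²·47.0²/52 = 0.0461692
  stratum 3: (2350/9100)²·53.5²/364 = 0.524396
  stratum 4: (2250/9100)²·32.9²/239 = 0.27687
  stratum 5: (1600/9100)²·47.6²/222 = 0.315514
V̂(ȳ_st) = 3.43181
SE(ȳ_st) = √3.43181 = 1.85251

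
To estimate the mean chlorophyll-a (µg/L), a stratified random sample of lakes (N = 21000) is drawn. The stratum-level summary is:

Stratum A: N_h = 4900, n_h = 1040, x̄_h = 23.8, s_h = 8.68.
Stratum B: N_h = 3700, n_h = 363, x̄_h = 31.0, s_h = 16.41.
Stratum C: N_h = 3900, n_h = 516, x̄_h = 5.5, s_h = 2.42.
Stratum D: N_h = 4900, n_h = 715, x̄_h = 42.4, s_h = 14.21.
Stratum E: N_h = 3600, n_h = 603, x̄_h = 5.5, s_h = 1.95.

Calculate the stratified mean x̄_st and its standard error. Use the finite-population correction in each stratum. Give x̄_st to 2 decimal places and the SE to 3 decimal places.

x̄_st = Σ W_h x̄_h = (4900·23.8 + 3700·31.0 + 3900·5.5 + 4900·42.4 + 3600·5.5)/21000 = 22.87286
V̂(x̄_st) = Σ W_h² (1 − n_h/N_h) s_h²/n_h, with W_h = N_h/N and N = 21000:
  stratum A: (4900/21000)²·(1 − 1040/4900)·8.68²/1040 = 0.00310707
  stratum B: (3700/21000)²·(1 − 363/3700)·16.41²/363 = 0.0207697
  stratum C: (3900/21000)²·(1 − 516/3900)·2.42²/516 = 0.000339655
  stratum D: (4900/21000)²·(1 − 715/4900)·14.21²/715 = 0.0131321
  stratum E: (3600/21000)²·(1 − 603/3600)·1.95²/603 = 0.000154277
V̂(x̄_st) = 0.0375028
SE(x̄_st) = √0.0375028 = 0.193656

x̄_st ≈ 22.87, SE ≈ 0.194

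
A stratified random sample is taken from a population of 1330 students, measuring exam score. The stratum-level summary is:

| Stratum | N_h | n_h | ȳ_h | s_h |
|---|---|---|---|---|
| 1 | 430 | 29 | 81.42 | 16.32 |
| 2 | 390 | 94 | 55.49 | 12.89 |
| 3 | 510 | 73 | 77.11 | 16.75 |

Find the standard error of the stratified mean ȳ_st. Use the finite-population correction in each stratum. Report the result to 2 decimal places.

V̂(ȳ_st) = Σ W_h² (1 − n_h/N_h) s_h²/n_h, with W_h = N_h/N and N = 1330:
  stratum 1: (430/1330)²·(1 − 29/430)·16.32²/29 = 0.895266
  stratum 2: (390/1330)²·(1 − 94/390)·12.89²/94 = 0.115354
  stratum 3: (510/1330)²·(1 − 73/510)·16.75²/73 = 0.484234
V̂(ȳ_st) = 1.49485
SE(ȳ_st) = √1.49485 = 1.22264

SE(ȳ_st) ≈ 1.22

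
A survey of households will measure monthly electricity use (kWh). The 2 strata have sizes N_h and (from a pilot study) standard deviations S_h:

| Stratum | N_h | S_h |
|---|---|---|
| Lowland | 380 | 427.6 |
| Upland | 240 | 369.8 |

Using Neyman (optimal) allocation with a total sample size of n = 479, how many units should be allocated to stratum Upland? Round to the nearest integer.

Neyman allocation: n_h = n · N_h S_h / Σ N_i S_i, with n = 479.
  stratum Lowland: N_h·S_h = 380·427.6 = 162488.00
  stratum Upland: N_h·S_h = 240·369.8 = 88752.00
Σ N_h S_h = 251240.00
n for stratum Upland = 479·88752.00/251240.00 = 169.210 → 169

169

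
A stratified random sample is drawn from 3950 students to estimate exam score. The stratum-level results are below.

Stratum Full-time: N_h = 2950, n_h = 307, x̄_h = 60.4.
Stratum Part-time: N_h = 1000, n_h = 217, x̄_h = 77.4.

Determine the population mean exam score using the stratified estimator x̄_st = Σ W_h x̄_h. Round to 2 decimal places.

x̄_st ≈ 64.70

N = Σ N_h = 3950. Stratum weights W_h = N_h/N.
x̄_st = (2950·60.4 + 1000·77.4) / 3950 = 64.7038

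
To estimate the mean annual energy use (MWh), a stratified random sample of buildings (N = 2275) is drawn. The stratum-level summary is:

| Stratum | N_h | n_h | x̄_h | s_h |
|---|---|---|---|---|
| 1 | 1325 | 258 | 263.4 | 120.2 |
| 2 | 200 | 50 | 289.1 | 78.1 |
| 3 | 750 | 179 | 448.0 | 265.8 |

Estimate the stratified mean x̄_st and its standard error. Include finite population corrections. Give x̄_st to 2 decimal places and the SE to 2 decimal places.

x̄_st = Σ W_h x̄_h = (1325·263.4 + 200·289.1 + 750·448.0)/2275 = 326.51648
V̂(x̄_st) = Σ W_h² (1 − n_h/N_h) s_h²/n_h, with W_h = N_h/N and N = 2275:
  stratum 1: (1325/2275)²·(1 − 258/1325)·120.2²/258 = 15.297
  stratum 2: (200/2275)²·(1 − 50/200)·78.1²/50 = 0.707116
  stratum 3: (750/2275)²·(1 − 179/750)·265.8²/179 = 32.6581
V̂(x̄_st) = 48.6623
SE(x̄_st) = √48.6623 = 6.97584

x̄_st ≈ 326.52, SE ≈ 6.98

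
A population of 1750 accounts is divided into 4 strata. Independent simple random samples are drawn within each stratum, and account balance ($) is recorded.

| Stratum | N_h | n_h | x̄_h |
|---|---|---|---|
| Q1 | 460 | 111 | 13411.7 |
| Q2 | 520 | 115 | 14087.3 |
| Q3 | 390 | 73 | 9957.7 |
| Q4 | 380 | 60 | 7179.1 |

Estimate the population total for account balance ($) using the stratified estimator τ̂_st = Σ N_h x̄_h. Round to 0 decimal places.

τ̂_st = Σ N_h x̄_h = 460·13411.7 + 520·14087.3 + 390·9957.7 + 380·7179.1 = 20106339

τ̂_st ≈ 20106339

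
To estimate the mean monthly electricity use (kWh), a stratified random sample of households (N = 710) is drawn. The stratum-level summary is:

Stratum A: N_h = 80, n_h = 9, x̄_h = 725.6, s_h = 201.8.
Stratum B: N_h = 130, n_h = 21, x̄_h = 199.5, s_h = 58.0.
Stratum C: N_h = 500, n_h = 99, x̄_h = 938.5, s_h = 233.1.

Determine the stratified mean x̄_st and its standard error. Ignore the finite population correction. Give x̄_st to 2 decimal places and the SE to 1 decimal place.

x̄_st = Σ W_h x̄_h = (80·725.6 + 130·199.5 + 500·938.5)/710 = 779.20141
V̂(x̄_st) = Σ W_h² s_h²/n_h, with W_h = N_h/N and N = 710:
  stratum A: (80/710)²·201.8²/9 = 57.4464
  stratum B: (130/710)²·58.0²/21 = 5.3704
  stratum C: (500/710)²·233.1²/99 = 272.19
V̂(x̄_st) = 335.007
SE(x̄_st) = √335.007 = 18.3032

x̄_st ≈ 779.20, SE ≈ 18.3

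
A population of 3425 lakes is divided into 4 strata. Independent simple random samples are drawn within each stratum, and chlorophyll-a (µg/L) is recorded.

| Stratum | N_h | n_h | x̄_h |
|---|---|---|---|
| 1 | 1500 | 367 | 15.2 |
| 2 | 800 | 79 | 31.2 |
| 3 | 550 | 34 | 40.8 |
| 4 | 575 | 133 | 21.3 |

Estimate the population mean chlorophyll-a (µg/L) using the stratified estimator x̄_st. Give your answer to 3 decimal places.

N = Σ N_h = 3425. Stratum weights W_h = N_h/N.
x̄_st = (1500·15.2 + 800·31.2 + 550·40.8 + 575·21.3) / 3425 = 24.07226

x̄_st ≈ 24.072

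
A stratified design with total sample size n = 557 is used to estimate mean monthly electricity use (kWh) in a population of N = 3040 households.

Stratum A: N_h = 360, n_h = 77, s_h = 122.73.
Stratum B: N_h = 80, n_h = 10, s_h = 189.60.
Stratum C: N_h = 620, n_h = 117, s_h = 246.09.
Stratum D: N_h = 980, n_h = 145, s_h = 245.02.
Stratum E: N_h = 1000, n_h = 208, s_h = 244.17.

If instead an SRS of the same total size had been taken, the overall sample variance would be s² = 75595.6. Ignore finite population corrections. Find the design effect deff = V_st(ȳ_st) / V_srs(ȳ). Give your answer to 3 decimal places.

V̂(ȳ_st) = Σ W_h² s_h²/n_h, with W_h = N_h/N and N = 3040:
  stratum A: (360/3040)²·122.73²/77 = 2.74327
  stratum B: (80/3040)²·189.60²/10 = 2.48948
  stratum C: (620/3040)²·246.09²/117 = 21.5297
  stratum D: (980/3040)²·245.02²/145 = 43.0269
  stratum E: (1000/3040)²·244.17²/208 = 31.0152
V_st = 100.805
V_srs = s²/n = 75595.6/557 = 135.719
deff = V_st / V_srs = 100.805/135.719 = 0.7427

deff ≈ 0.743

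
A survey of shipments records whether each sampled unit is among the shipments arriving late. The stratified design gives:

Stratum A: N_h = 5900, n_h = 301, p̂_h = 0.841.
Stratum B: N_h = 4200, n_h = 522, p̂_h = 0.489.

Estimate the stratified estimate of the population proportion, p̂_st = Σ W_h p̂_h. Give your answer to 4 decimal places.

p̂_st ≈ 0.6946

N = 10100; stratum weights W_h = N_h/N.
p̂_st = Σ W_h p̂_h = (5900·0.841 + 4200·0.489)/10100 = 0.69462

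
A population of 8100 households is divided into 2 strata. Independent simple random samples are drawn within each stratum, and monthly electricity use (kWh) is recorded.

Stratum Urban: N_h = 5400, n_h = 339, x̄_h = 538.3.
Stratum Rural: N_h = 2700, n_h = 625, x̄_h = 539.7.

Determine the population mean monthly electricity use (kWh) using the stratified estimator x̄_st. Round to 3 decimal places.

x̄_st ≈ 538.767

N = Σ N_h = 8100. Stratum weights W_h = N_h/N.
x̄_st = (5400·538.3 + 2700·539.7) / 8100 = 538.76667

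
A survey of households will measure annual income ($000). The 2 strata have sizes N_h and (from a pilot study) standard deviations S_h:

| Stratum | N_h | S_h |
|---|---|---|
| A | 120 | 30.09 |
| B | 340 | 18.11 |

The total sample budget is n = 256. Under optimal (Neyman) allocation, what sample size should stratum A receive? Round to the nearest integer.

Neyman allocation: n_h = n · N_h S_h / Σ N_i S_i, with n = 256.
  stratum A: N_h·S_h = 120·30.09 = 3610.80
  stratum B: N_h·S_h = 340·18.11 = 6157.40
Σ N_h S_h = 9768.20
n for stratum A = 256·3610.80/9768.20 = 94.630 → 95

95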